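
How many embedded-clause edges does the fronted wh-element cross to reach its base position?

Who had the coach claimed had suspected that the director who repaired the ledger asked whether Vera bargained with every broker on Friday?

1

"who" is extracted from the subject of "suspected".
Boundaries crossed, outermost first: [Ø] — 1 in total.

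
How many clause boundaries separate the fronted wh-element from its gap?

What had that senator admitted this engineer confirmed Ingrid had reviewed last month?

2

"what" is extracted from the object of "reviewed".
Boundaries crossed, outermost first: [Ø], [Ø] — 2 in total.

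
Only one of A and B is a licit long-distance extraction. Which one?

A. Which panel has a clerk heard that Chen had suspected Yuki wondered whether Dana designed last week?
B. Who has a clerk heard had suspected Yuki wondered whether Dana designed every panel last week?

In A, the wh-phrase is extracted from inside a wh-island (introduced by "whether"), which blocks movement.
In B, the extraction path crosses only that-complement boundaries, which are transparent.
So B is grammatical.

B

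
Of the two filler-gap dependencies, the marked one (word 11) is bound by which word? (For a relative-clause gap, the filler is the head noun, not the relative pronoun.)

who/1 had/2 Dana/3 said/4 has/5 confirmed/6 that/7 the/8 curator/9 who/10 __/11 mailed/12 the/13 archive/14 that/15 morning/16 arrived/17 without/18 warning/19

The marked gap is inside the relative clause, the subject of "mailed".
Its filler is the head noun "curator" (via "who"), at word 9.
(The other dependency links word 1 to a gap after word 4.)

9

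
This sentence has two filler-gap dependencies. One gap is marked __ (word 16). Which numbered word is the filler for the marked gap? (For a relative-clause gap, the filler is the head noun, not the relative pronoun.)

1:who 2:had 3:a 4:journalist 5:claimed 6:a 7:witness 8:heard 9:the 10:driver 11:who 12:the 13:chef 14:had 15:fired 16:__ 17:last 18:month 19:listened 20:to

The marked gap is inside the relative clause, the direct object of "fired".
Its filler is the head noun "driver" (via "who"), at word 10.
(The other dependency links word 1 to a gap after word 20.)

10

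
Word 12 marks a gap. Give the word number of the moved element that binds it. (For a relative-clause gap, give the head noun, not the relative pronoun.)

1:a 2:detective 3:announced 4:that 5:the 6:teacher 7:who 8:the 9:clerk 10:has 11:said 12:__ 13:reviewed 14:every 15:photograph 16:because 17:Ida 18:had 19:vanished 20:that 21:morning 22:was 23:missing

The gap at 12 is the subject of "reviewed", inside a relative clause.
The relative pronoun is "who" (word 7); it is bound by the head noun immediately before it.
Its filler is the head noun "teacher", at word 6.

6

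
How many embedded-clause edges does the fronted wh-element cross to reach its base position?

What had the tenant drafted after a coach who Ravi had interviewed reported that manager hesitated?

0

"what" originates inside the matrix clause — no clause boundary is crossed.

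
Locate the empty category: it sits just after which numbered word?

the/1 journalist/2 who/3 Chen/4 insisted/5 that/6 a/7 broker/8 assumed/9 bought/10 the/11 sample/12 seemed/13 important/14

The displaced element is "the journalist" (word 2).
It is linked across 2 clause boundaries (that → Ø).
It functions as the subject of "bought", so the gap sits immediately after word 9 ("assumed").
Base order: Chen insisted that a broker assumed the journalist bought the sample.

9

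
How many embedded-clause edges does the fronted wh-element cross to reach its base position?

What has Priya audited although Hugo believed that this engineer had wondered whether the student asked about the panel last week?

0

"what" originates inside the matrix clause — no clause boundary is crossed.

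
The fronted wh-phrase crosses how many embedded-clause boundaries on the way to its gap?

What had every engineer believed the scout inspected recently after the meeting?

"what" is extracted from the object of "inspected".
Boundaries crossed, outermost first: [Ø] — 1 in total.

1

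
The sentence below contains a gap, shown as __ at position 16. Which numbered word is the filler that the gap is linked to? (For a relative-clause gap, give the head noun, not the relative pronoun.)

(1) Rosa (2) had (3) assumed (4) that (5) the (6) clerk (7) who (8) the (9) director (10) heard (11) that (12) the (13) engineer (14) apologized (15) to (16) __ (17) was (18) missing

The gap at 16 is the prepositional object of "apologized", inside a relative clause.
The relative pronoun is "who" (word 7); it is bound by the head noun immediately before it.
Its filler is the head noun "clerk", at word 6.

6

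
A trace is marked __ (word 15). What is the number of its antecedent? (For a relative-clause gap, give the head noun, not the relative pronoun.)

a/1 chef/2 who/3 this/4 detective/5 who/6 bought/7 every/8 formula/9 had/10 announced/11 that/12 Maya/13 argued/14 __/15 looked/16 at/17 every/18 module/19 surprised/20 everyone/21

2

The gap at 15 is the subject of "looked", inside a relative clause.
The relative pronoun is "who" (word 3); it is bound by the head noun immediately before it.
Its filler is the head noun "chef", at word 2.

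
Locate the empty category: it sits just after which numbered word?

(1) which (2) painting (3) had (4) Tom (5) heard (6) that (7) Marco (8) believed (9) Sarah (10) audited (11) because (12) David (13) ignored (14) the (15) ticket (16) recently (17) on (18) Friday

10

The displaced element is "which painting" (word 2).
It is linked across 2 clause boundaries (that → Ø).
It functions as the direct object of "audited", so the gap sits immediately after word 10 ("audited").
Base order: Tom had heard that Marco believed Sarah audited which painting because David ignored the ticket recently on Friday.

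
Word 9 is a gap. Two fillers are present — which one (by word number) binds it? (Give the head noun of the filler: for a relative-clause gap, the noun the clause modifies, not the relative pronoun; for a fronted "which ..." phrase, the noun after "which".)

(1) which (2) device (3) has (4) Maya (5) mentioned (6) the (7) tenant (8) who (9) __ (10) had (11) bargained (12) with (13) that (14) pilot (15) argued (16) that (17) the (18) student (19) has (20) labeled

7

The marked gap is inside the relative clause, the subject of "bargained".
Its filler is the head noun "tenant" (via "who"), at word 7.
(The other dependency links word 2 to a gap after word 20.)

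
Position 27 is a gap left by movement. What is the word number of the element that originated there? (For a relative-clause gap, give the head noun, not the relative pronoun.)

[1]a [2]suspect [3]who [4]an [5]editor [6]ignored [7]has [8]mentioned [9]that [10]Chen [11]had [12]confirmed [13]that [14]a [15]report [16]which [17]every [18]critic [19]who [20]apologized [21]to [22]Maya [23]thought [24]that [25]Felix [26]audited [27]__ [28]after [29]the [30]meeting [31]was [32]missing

15

The gap at 27 is the object of "audited", inside a relative clause.
The relative pronoun is "which" (word 16); it is bound by the head noun immediately before it.
Its filler is the head noun "report", at word 15.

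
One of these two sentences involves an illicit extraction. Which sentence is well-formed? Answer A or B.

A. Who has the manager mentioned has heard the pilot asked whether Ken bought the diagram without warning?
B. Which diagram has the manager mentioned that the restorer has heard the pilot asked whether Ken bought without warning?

A

In B, the wh-phrase is extracted from inside a wh-island (introduced by "whether"), which blocks movement.
In A, the extraction path crosses only that-complement boundaries, which are transparent.
So A is grammatical.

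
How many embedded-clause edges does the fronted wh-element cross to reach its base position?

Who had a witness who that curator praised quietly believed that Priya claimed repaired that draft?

"who" is extracted from the subject of "repaired".
Boundaries crossed, outermost first: [that], [Ø] — 2 in total.

2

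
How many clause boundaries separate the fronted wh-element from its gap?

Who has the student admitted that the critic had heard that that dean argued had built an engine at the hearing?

"who" is extracted from the subject of "built".
Boundaries crossed, outermost first: [that], [that], [Ø] — 3 in total.

3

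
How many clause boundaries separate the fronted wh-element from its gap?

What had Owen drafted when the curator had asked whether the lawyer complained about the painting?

"what" originates inside the matrix clause — no clause boundary is crossed.

0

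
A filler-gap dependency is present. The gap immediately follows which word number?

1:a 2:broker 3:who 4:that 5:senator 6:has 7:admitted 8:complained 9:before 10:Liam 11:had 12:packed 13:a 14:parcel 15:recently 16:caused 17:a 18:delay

The displaced element is "a broker" (word 2).
It is linked across 1 clause boundary (Ø).
It functions as the subject of "complained", so the gap sits immediately after word 7 ("admitted").
Base order: That senator has admitted that a broker complained before Liam had packed a parcel recently.

7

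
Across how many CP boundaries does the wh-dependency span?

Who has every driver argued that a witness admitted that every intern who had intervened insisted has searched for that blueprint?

"who" is extracted from the subject of "searched".
Boundaries crossed, outermost first: [that], [that], [Ø] — 3 in total.

3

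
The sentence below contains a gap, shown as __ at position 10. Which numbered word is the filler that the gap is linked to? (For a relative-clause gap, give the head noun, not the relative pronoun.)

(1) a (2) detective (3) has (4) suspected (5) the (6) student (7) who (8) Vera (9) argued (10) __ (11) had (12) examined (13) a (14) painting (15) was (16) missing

The gap at 10 is the subject of "examined", inside a relative clause.
The relative pronoun is "who" (word 7); it is bound by the head noun immediately before it.
Its filler is the head noun "student", at word 6.

6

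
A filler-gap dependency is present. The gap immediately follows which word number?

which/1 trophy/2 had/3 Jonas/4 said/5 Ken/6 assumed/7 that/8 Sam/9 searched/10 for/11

The displaced element is "which trophy" (word 2).
It is linked across 2 clause boundaries (Ø → that).
It functions as the object of the preposition "for" of "searched", so the gap sits immediately after word 11 ("for").
Base order: Jonas had said Ken assumed that Sam searched for which trophy.

11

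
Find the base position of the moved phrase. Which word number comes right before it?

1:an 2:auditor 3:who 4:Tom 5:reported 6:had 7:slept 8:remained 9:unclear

The displaced element is "an auditor" (word 2).
It is linked across 1 clause boundary (Ø).
It functions as the subject of "slept", so the gap sits immediately after word 5 ("reported").
Base order: Tom reported that an auditor had slept.

5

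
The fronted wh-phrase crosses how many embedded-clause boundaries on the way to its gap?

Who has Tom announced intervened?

"who" is extracted from the subject of "intervened".
Boundaries crossed, outermost first: [Ø] — 1 in total.

1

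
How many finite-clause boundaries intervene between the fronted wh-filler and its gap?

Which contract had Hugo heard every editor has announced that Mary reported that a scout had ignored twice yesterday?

"which contract" is extracted from the object of "ignored".
Boundaries crossed, outermost first: [Ø], [that], [that] — 3 in total.

3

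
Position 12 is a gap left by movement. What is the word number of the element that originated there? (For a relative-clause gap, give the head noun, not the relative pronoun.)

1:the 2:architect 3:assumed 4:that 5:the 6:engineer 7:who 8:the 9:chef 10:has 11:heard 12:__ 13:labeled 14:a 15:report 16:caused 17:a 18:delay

The gap at 12 is the subject of "labeled", inside a relative clause.
The relative pronoun is "who" (word 7); it is bound by the head noun immediately before it.
Its filler is the head noun "engineer", at word 6.

6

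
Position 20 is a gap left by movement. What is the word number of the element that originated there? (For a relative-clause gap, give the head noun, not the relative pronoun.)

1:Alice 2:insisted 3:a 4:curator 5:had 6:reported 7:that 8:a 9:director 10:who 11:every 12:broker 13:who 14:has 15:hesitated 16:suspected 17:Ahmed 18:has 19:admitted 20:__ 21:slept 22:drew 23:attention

9

The gap at 20 is the subject of "slept", inside a relative clause.
The relative pronoun is "who" (word 10); it is bound by the head noun immediately before it.
Its filler is the head noun "director", at word 9.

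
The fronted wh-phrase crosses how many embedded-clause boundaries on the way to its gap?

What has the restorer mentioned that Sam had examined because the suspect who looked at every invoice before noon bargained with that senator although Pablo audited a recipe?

"what" is extracted from the object of "examined".
Boundaries crossed, outermost first: [that] — 1 in total.

1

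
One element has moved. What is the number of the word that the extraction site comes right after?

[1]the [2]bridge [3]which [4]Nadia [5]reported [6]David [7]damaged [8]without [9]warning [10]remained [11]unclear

7

The displaced element is "the bridge" (word 2).
It is linked across 1 clause boundary (Ø).
It functions as the direct object of "damaged", so the gap sits immediately after word 7 ("damaged").
Base order: Nadia reported David damaged the bridge without warning.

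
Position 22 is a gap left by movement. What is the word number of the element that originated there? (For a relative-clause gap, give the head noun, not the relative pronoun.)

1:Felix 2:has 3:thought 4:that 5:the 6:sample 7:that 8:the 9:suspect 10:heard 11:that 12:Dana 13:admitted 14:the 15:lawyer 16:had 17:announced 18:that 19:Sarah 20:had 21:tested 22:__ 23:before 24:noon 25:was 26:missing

The gap at 22 is the object of "tested", inside a relative clause.
The relative pronoun is "that" (word 7); it is bound by the head noun immediately before it.
Its filler is the head noun "sample", at word 6.

6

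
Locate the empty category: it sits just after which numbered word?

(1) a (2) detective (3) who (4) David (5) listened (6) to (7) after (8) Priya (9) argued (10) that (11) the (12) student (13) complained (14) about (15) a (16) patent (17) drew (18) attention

6

The displaced element is "a detective" (word 2).
It functions as the object of the preposition "to" of "listened", so the gap sits immediately after word 6 ("to").
Base order: David listened to a detective after Priya argued that the student complained about a patent.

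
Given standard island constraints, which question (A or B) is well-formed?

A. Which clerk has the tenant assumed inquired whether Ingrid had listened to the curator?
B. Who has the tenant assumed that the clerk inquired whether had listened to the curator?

A

In B, the wh-phrase is extracted from inside a wh-island (introduced by "whether"), which blocks movement.
In A, the extraction path crosses only that-complement boundaries, which are transparent.
So A is grammatical.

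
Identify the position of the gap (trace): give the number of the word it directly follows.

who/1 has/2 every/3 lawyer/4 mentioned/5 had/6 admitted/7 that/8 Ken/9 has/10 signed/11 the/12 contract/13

The displaced element is "who" (word 1).
It is linked across 1 clause boundary (Ø).
It functions as the subject of "admitted", so the gap sits immediately after word 5 ("mentioned").
Base order: Every lawyer has mentioned that who had admitted that Ken has signed the contract.

5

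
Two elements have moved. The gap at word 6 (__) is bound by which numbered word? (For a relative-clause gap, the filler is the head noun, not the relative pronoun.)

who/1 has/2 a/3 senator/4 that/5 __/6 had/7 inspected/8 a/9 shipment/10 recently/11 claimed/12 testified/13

4

The marked gap is inside the relative clause, the subject of "inspected".
Its filler is the head noun "senator" (via "that"), at word 4.
(The other dependency links word 1 to a gap after word 12.)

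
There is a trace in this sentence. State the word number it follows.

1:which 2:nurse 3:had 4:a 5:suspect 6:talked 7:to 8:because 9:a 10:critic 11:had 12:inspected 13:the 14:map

The displaced element is "which nurse" (word 2).
It functions as the object of the preposition "to" of "talked", so the gap sits immediately after word 7 ("to").
Base order: A suspect had talked to which nurse because a critic had inspected the map.

7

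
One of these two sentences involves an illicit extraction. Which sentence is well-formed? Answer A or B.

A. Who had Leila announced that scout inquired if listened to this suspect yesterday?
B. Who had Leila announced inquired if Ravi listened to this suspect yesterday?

In A, the wh-phrase is extracted from inside a wh-island (introduced by "if"), which blocks movement.
In B, the extraction path crosses only that-complement boundaries, which are transparent.
So B is grammatical.

B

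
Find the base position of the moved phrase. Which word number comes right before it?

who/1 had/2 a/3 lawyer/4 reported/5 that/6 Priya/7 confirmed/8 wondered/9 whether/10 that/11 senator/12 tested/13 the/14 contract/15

The displaced element is "who" (word 1).
It is linked across 2 clause boundaries (that → Ø).
It functions as the subject of "wondered", so the gap sits immediately after word 8 ("confirmed").
Base order: A lawyer had reported that Priya confirmed that who wondered whether that senator tested the contract.

8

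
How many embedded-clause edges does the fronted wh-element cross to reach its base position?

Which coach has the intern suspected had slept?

1

"which coach" is extracted from the subject of "slept".
Boundaries crossed, outermost first: [Ø] — 1 in total.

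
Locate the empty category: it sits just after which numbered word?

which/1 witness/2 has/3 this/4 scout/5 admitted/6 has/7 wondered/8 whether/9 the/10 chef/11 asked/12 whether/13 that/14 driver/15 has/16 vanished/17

6

The displaced element is "which witness" (word 2).
It is linked across 1 clause boundary (Ø).
It functions as the subject of "wondered", so the gap sits immediately after word 6 ("admitted").
Base order: This scout has admitted which witness has wondered whether the chef asked whether that driver has vanished.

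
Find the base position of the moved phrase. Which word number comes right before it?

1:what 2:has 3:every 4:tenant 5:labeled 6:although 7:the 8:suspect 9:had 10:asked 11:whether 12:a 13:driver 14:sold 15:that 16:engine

5

The displaced element is "what" (word 1).
It functions as the direct object of "labeled", so the gap sits immediately after word 5 ("labeled").
Base order: Every tenant has labeled what although the suspect had asked whether a driver sold that engine.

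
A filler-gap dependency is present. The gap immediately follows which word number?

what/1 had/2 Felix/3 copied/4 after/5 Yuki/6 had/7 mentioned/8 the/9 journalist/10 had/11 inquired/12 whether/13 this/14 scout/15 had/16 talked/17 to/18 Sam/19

4

The displaced element is "what" (word 1).
It functions as the direct object of "copied", so the gap sits immediately after word 4 ("copied").
Base order: Felix had copied what after Yuki had mentioned the journalist had inquired whether this scout had talked to Sam.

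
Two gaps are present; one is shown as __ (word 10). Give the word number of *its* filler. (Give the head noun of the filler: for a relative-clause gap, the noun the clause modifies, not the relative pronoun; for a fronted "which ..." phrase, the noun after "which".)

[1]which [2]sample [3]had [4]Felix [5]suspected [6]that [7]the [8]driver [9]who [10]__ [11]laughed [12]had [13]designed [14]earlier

The marked gap is inside the relative clause, the subject of "laughed".
Its filler is the head noun "driver" (via "who"), at word 8.
(The other dependency links word 2 to a gap after word 13.)

8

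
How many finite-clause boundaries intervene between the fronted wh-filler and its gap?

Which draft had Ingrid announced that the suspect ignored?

1

"which draft" is extracted from the object of "ignored".
Boundaries crossed, outermost first: [that] — 1 in total.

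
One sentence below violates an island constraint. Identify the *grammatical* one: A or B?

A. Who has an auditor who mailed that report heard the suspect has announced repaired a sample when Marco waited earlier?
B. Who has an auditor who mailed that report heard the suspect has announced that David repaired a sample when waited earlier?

A

In B, the wh-phrase is extracted from inside an adjunct island (introduced by "when"), which blocks movement.
In A, the extraction path crosses only that-complement boundaries, which are transparent.
So A is grammatical.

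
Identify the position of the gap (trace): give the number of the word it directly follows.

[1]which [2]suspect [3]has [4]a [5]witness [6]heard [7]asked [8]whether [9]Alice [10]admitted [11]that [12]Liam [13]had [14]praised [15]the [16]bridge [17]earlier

The displaced element is "which suspect" (word 2).
It is linked across 1 clause boundary (Ø).
It functions as the subject of "asked", so the gap sits immediately after word 6 ("heard").
Base order: A witness has heard which suspect asked whether Alice admitted that Liam had praised the bridge earlier.

6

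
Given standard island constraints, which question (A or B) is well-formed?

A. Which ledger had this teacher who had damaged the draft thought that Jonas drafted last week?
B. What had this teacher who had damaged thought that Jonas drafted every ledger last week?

A

In B, the wh-phrase is extracted from inside a complex-NP island (relative clause) (introduced by "who"), which blocks movement.
In A, the extraction path crosses only that-complement boundaries, which are transparent.
So A is grammatical.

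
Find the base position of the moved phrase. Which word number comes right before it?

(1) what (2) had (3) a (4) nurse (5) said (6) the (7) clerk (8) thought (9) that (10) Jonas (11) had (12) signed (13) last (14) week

12

The displaced element is "what" (word 1).
It is linked across 2 clause boundaries (Ø → that).
It functions as the direct object of "signed", so the gap sits immediately after word 12 ("signed").
Base order: A nurse had said the clerk thought that Jonas had signed what last week.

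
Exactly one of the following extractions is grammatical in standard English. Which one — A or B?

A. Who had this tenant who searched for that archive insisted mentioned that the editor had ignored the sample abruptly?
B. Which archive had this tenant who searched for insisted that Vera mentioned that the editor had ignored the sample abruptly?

A

In B, the wh-phrase is extracted from inside a complex-NP island (relative clause) (introduced by "who"), which blocks movement.
In A, the extraction path crosses only that-complement boundaries, which are transparent.
So A is grammatical.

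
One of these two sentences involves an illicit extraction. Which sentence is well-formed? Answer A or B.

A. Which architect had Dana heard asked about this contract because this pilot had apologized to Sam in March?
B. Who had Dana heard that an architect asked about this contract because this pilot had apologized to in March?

In B, the wh-phrase is extracted from inside an adjunct island (introduced by "because"), which blocks movement.
In A, the extraction path crosses only that-complement boundaries, which are transparent.
So A is grammatical.

A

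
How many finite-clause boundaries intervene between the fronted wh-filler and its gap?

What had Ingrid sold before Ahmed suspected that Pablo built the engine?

"what" originates inside the matrix clause — no clause boundary is crossed.

0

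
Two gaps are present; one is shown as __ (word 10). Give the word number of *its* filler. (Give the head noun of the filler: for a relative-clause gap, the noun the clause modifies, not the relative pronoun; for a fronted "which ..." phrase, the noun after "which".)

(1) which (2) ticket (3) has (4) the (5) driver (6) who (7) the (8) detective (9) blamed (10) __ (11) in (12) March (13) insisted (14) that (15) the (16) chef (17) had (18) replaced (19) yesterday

The marked gap is inside the relative clause, the direct object of "blamed".
Its filler is the head noun "driver" (via "who"), at word 5.
(The other dependency links word 2 to a gap after word 18.)

5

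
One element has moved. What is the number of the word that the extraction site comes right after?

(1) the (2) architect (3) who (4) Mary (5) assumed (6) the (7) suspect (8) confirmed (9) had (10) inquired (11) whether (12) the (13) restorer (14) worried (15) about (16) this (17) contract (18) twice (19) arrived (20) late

The displaced element is "the architect" (word 2).
It is linked across 2 clause boundaries (Ø → Ø).
It functions as the subject of "inquired", so the gap sits immediately after word 8 ("confirmed").
Base order: Mary assumed the suspect confirmed the architect had inquired whether the restorer worried about this contract twice.

8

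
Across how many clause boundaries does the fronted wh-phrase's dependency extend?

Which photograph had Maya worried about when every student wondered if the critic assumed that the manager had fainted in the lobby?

"which photograph" originates inside the matrix clause — no clause boundary is crossed.

0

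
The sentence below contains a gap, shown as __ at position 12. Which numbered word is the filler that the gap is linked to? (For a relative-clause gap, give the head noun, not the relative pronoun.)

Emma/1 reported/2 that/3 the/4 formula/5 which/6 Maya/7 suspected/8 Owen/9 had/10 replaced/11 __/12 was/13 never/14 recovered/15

5

The gap at 12 is the object of "replaced", inside a relative clause.
The relative pronoun is "which" (word 6); it is bound by the head noun immediately before it.
Its filler is the head noun "formula", at word 5.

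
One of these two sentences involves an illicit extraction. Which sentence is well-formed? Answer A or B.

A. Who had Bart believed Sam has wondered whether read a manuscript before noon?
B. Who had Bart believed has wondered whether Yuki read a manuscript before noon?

In A, the wh-phrase is extracted from inside a wh-island (introduced by "whether"), which blocks movement.
In B, the extraction path crosses only that-complement boundaries, which are transparent.
So B is grammatical.

B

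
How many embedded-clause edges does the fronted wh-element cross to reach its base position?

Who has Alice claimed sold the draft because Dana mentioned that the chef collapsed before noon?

1

"who" is extracted from the subject of "sold".
Boundaries crossed, outermost first: [Ø] — 1 in total.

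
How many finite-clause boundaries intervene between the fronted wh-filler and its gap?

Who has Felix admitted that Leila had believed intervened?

2

"who" is extracted from the subject of "intervened".
Boundaries crossed, outermost first: [that], [Ø] — 2 in total.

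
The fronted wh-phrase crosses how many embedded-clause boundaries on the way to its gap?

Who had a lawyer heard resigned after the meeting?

"who" is extracted from the subject of "resigned".
Boundaries crossed, outermost first: [Ø] — 1 in total.

1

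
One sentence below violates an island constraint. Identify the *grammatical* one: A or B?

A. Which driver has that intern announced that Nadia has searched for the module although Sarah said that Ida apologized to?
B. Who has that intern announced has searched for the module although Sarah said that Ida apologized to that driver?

B

In A, the wh-phrase is extracted from inside an adjunct island (introduced by "although"), which blocks movement.
In B, the extraction path crosses only that-complement boundaries, which are transparent.
So B is grammatical.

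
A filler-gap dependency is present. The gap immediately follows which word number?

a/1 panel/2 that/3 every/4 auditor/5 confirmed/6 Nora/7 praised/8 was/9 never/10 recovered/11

The displaced element is "a panel" (word 2).
It is linked across 1 clause boundary (Ø).
It functions as the direct object of "praised", so the gap sits immediately after word 8 ("praised").
Base order: Every auditor confirmed Nora praised a panel.

8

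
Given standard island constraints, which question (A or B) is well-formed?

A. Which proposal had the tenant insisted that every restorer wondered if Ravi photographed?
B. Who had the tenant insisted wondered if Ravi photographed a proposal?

In A, the wh-phrase is extracted from inside a wh-island (introduced by "if"), which blocks movement.
In B, the extraction path crosses only that-complement boundaries, which are transparent.
So B is grammatical.

B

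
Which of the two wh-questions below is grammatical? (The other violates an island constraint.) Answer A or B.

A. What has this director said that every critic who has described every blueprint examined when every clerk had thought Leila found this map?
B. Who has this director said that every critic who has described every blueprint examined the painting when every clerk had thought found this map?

In B, the wh-phrase is extracted from inside an adjunct island (introduced by "when"), which blocks movement.
In A, the extraction path crosses only that-complement boundaries, which are transparent.
So A is grammatical.

A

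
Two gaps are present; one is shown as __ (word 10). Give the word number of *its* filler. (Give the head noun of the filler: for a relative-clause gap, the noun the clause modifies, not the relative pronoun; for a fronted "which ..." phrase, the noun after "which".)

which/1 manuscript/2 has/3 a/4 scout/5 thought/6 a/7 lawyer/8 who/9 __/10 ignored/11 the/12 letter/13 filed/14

8

The marked gap is inside the relative clause, the subject of "ignored".
Its filler is the head noun "lawyer" (via "who"), at word 8.
(The other dependency links word 2 to a gap after word 14.)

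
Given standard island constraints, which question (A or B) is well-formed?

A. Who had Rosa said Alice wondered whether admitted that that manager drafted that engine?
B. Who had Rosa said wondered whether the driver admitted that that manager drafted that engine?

B

In A, the wh-phrase is extracted from inside a wh-island (introduced by "whether"), which blocks movement.
In B, the extraction path crosses only that-complement boundaries, which are transparent.
So B is grammatical.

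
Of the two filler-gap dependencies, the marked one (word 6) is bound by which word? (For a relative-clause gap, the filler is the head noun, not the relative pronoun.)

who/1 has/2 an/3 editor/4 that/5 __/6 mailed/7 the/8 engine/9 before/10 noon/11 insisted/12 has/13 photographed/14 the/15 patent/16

The marked gap is inside the relative clause, the subject of "mailed".
Its filler is the head noun "editor" (via "that"), at word 4.
(The other dependency links word 1 to a gap after word 12.)

4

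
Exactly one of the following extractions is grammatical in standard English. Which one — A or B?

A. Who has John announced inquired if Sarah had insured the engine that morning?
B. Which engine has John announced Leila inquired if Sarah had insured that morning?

In B, the wh-phrase is extracted from inside a wh-island (introduced by "if"), which blocks movement.
In A, the extraction path crosses only that-complement boundaries, which are transparent.
So A is grammatical.

A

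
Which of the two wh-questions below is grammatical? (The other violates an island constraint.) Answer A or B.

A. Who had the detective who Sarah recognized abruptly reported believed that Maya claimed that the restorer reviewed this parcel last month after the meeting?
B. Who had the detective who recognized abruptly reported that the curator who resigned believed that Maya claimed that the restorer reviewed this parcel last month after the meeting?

A

In B, the wh-phrase is extracted from inside a complex-NP island (relative clause) (introduced by "who"), which blocks movement.
In A, the extraction path crosses only that-complement boundaries, which are transparent.
So A is grammatical.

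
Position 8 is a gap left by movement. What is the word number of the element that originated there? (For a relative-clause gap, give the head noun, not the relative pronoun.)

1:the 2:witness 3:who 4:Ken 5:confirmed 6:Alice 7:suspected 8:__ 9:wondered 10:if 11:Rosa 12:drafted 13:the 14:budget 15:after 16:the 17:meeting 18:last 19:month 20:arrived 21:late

2

The gap at 8 is the subject of "wondered", inside a relative clause.
The relative pronoun is "who" (word 3); it is bound by the head noun immediately before it.
Its filler is the head noun "witness", at word 2.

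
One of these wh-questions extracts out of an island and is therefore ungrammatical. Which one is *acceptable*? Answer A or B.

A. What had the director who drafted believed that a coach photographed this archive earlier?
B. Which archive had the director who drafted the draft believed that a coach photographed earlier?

B

In A, the wh-phrase is extracted from inside a complex-NP island (relative clause) (introduced by "who"), which blocks movement.
In B, the extraction path crosses only that-complement boundaries, which are transparent.
So B is grammatical.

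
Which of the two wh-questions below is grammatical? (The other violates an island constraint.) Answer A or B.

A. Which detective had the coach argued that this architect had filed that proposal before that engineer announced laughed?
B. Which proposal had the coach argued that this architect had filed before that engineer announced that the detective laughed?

B

In A, the wh-phrase is extracted from inside an adjunct island (introduced by "before"), which blocks movement.
In B, the extraction path crosses only that-complement boundaries, which are transparent.
So B is grammatical.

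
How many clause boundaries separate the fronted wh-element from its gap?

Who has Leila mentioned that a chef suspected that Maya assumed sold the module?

3

"who" is extracted from the subject of "sold".
Boundaries crossed, outermost first: [that], [that], [Ø] — 3 in total.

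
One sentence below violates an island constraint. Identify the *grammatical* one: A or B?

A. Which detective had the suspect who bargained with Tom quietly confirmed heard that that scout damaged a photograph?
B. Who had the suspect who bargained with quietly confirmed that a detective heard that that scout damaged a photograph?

In B, the wh-phrase is extracted from inside a complex-NP island (relative clause) (introduced by "who"), which blocks movement.
In A, the extraction path crosses only that-complement boundaries, which are transparent.
So A is grammatical.

A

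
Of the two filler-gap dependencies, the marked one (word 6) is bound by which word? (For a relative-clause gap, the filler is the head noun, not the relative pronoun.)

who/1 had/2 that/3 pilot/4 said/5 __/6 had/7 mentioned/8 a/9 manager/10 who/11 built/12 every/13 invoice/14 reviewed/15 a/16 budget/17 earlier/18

The marked gap is the subject of "mentioned".
Its filler is the fronted wh-phrase "who", at word 1.
(The other dependency links word 10 to a gap after word 11.)

1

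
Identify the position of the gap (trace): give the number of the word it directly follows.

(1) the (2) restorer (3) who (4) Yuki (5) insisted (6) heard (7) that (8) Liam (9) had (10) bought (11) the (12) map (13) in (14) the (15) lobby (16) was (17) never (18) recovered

5

The displaced element is "the restorer" (word 2).
It is linked across 1 clause boundary (Ø).
It functions as the subject of "heard", so the gap sits immediately after word 5 ("insisted").
Base order: Yuki insisted that the restorer heard that Liam had bought the map in the lobby.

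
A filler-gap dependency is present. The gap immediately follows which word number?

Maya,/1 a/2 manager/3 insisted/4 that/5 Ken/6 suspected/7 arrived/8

7

The displaced element is "Maya" (word 1).
It is linked across 2 clause boundaries (that → Ø).
It functions as the subject of "arrived", so the gap sits immediately after word 7 ("suspected").
Base order: A manager insisted that Ken suspected Maya arrived.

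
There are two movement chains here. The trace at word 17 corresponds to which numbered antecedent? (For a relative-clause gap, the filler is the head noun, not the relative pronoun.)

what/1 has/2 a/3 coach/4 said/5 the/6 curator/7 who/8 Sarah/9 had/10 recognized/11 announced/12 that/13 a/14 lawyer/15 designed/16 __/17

1

The marked gap is the direct object of "designed".
Its filler is the fronted wh-phrase "what", at word 1.
(The other dependency links word 7 to a gap after word 11.)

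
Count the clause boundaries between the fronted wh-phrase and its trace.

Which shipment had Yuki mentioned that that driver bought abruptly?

1

"which shipment" is extracted from the object of "bought".
Boundaries crossed, outermost first: [that] — 1 in total.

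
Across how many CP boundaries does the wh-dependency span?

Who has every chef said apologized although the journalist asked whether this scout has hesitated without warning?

"who" is extracted from the subject of "apologized".
Boundaries crossed, outermost first: [Ø] — 1 in total.

1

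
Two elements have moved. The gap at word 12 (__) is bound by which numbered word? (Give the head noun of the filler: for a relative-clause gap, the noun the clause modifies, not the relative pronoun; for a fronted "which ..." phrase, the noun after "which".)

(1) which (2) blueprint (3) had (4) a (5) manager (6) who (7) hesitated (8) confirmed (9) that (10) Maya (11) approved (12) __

The marked gap is the direct object of "approved".
Its filler is the fronted wh-phrase "which blueprint", at word 2.
(The other dependency links word 5 to a gap after word 6.)

2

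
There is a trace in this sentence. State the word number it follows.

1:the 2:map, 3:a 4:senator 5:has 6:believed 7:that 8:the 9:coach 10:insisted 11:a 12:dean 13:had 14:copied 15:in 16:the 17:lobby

14

The displaced element is "the map" (word 2).
It is linked across 2 clause boundaries (that → Ø).
It functions as the direct object of "copied", so the gap sits immediately after word 14 ("copied").
Base order: A senator has believed that the coach insisted a dean had copied the map in the lobby.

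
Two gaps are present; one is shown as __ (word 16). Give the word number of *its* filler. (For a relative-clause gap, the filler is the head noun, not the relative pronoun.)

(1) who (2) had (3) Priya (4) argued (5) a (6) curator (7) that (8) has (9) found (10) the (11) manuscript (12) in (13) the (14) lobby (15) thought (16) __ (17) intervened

The marked gap is the subject of "intervened".
Its filler is the fronted wh-phrase "who", at word 1.
(The other dependency links word 6 to a gap after word 7.)

1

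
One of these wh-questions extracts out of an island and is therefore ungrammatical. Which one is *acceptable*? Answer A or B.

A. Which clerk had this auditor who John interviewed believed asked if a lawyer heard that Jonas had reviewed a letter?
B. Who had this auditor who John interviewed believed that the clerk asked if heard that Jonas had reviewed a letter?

In B, the wh-phrase is extracted from inside a wh-island (introduced by "if"), which blocks movement.
In A, the extraction path crosses only that-complement boundaries, which are transparent.
So A is grammatical.

A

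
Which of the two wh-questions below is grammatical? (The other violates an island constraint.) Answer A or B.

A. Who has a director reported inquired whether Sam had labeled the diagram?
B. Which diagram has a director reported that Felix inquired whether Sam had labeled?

In B, the wh-phrase is extracted from inside a wh-island (introduced by "whether"), which blocks movement.
In A, the extraction path crosses only that-complement boundaries, which are transparent.
So A is grammatical.

A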